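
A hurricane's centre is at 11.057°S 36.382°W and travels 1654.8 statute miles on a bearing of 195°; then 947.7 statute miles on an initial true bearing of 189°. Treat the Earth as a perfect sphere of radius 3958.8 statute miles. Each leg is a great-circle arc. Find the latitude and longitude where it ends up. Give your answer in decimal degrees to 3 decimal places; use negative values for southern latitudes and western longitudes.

latitude -47.573°, longitude -46.820°

Apply the spherical direct solution leg by leg, carrying full precision between legs.
Leg 1: from (-11.057°, -36.382°), δ = 1654.8/3958.8 = 0.418005 rad, θ = 195° → φ = -34.063°, λ = -43.668°.
Leg 2: from (-34.063°, -43.668°), δ = 947.7/3958.8 = 0.239391 rad, θ = 189° → φ = -47.573°, λ = -46.820°.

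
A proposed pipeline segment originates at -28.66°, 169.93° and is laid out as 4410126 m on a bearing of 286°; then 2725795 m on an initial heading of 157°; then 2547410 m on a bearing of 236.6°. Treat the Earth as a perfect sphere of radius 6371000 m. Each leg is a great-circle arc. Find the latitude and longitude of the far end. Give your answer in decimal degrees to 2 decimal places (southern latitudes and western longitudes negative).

Apply the spherical direct solution leg by leg, carrying full precision between legs.
Leg 1: from (-28.66°, 169.93°), δ = 4410126/6371000 = 0.692219 rad, θ = 286° → φ = -12.41°, λ = 131.01°.
Leg 2: from (-12.41°, 131.01°), δ = 2725795/6371000 = 0.427844 rad, θ = 157° → φ = -34.65°, λ = 142.38°.
Leg 3: from (-34.65°, 142.38°), δ = 2547410/6371000 = 0.399845 rad, θ = 236.6° → φ = -44.42°, λ = 115.31°.

latitude -44.42°, longitude 115.31°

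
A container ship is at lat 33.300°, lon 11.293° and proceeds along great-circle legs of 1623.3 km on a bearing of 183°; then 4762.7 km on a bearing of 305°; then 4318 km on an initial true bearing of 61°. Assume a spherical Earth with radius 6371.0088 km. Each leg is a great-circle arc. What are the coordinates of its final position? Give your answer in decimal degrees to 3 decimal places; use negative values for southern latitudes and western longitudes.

latitude 45.492°, longitude 17.607°

Apply the spherical direct solution leg by leg, carrying full precision between legs.
Leg 1: from (33.300°, 11.293°), δ = 1623.3/6371.0088 = 0.254795 rad, θ = 183° → φ = 18.719°, λ = 10.495°.
Leg 2: from (18.719°, 10.495°), δ = 4762.7/6371.0088 = 0.747558 rad, θ = 305° → φ = 37.205°, λ = -33.868°.
Leg 3: from (37.205°, -33.868°), δ = 4318/6371.0088 = 0.677758 rad, θ = 61° → φ = 45.492°, λ = 17.607°.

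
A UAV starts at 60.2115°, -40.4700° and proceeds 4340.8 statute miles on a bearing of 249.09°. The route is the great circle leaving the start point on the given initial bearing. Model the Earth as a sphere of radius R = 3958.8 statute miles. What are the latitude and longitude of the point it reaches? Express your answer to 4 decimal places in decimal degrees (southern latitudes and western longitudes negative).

The arc subtends δ = 4340.8/3958.8 = 1.096494 rad at the centre.
Start latitude φ₁ = 1.050889 rad; initial bearing θ = 4.347441 rad.
sin φ₂ = sin φ₁ cos δ + cos φ₁ sin δ cos θ = (0.867865)(0.456718) + (0.496800)(0.889612)(-0.356901) = 0.238634
φ₂ = asin(0.238634) = 0.240959 rad = 13.8059°.
Δλ = atan2( sin θ sin δ cos φ₁ , cos δ − sin φ₁ sin φ₂ ) = atan2(-0.412852, 0.249616) = -1.026992 rad = -58.8423°.
λ₂ = -40.4700° + -58.8423° = -99.3123°.

latitude 13.8059°, longitude -99.3123°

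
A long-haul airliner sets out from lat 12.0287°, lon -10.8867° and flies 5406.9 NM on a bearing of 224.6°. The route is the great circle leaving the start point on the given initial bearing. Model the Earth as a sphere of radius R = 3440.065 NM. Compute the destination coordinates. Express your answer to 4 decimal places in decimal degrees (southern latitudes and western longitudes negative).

Angular distance δ = d/R = 5406.9 / 3440.065 = 1.571744 rad.
Converting: φ₁ = 0.209940 rad, θ = 3.920009 rad.
Destination latitude: φ₂ = arcsin( sin φ₁ cos δ + cos φ₁ sin δ cos θ ) = arcsin(-0.696589) = -44.1540°.
Then Δλ = atan2(-0.686736, 0.144223) = -1.363792 rad, from sin θ sin δ cos φ₁ over cos δ − sin φ₁ sin φ₂.
λ₂ = λ₁ + Δλ = -89.0262°.

latitude -44.1540°, longitude -89.0262°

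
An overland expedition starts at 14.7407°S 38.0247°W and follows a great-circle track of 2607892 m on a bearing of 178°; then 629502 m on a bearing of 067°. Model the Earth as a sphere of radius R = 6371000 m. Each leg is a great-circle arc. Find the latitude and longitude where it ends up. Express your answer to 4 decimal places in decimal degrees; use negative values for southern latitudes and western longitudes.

latitude -35.7873°, longitude -30.5851°

Apply the spherical direct solution leg by leg, carrying full precision between legs.
Leg 1: from (-14.7407°, -38.0247°), δ = 2607892/6371000 = 0.409338 rad, θ = 178° → φ = -38.1769°, λ = -37.0123°.
Leg 2: from (-38.1769°, -37.0123°), δ = 629502/6371000 = 0.098807 rad, θ = 67° → φ = -35.7873°, λ = -30.5851°.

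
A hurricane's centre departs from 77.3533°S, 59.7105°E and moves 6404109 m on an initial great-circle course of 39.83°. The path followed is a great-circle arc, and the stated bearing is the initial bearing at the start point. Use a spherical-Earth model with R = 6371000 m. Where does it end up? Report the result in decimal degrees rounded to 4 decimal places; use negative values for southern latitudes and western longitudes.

latitude -22.3938°, longitude 95.5043°

Central angle δ = d/R = 1.005197 rad.
Converting: φ₁ = -1.350070 rad, θ = 0.695165 rad.
Applying the spherical law of cosines for sides, sin φ₂ = sin φ₁ cos δ + cos φ₁ sin δ cos θ = -0.380970, so φ₂ = -22.3938°.
For the longitude increment, Δλ = atan2( sin θ sin δ cos φ₁, cos δ − sin φ₁ sin φ₂ ) = atan2(0.118394, 0.164195) = 35.7938°.
λ₂ = λ₁ + Δλ = 95.5043°.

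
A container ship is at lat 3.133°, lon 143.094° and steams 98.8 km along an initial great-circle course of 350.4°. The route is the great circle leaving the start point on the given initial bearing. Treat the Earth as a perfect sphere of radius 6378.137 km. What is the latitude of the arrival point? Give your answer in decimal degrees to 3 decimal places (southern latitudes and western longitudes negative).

latitude 4.008°

δ = 98.8/6378.137 = 0.015490 rad (0.8875°).
With φ₁ = 3.133° = 0.054681 rad and θ = 350.4° = 6.115634 rad:
Destination latitude: φ₂ = arcsin( sin φ₁ cos δ + cos φ₁ sin δ cos θ ) = arcsin(0.069897) = 4.008°.
For the longitude increment, Δλ = atan2( sin θ sin δ cos φ₁, cos δ − sin φ₁ sin φ₂ ) = atan2(-0.002579, 0.996060) = -0.148°.
λ₂ = λ₁ + Δλ = 142.946°.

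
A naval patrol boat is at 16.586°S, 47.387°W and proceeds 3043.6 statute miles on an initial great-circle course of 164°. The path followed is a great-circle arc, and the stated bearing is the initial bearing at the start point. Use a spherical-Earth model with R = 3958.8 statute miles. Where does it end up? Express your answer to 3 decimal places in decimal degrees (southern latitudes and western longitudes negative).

latitude -57.748°, longitude -26.340°

Angular distance δ = d/R = 3043.6 / 3958.8 = 0.768819 rad.
With φ₁ = -16.586° = -0.289480 rad and θ = 164° = 2.862340 rad:
Applying the spherical law of cosines for sides, sin φ₂ = sin φ₁ cos δ + cos φ₁ sin δ cos θ = -0.845709, so φ₂ = -57.748°.
Then Δλ = atan2(0.183673, 0.477321) = 0.367334 rad, from sin θ sin δ cos φ₁ over cos δ − sin φ₁ sin φ₂.
λ₂ = λ₁ + Δλ = -26.340°.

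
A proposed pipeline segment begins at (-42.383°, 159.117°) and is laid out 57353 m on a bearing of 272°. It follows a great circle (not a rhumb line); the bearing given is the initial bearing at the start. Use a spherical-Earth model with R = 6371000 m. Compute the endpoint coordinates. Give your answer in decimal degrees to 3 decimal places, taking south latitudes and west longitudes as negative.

δ = 57353/6371000 = 0.009002 rad (0.5158°).
With φ₁ = -42.383° = -0.739723 rad and θ = 272° = 4.747296 rad:
Applying the spherical law of cosines for sides, sin φ₂ = sin φ₁ cos δ + cos φ₁ sin δ cos θ = -0.673824, so φ₂ = -42.363°.
Δλ = atan2( sin θ sin δ cos φ₁ , cos δ − sin φ₁ sin φ₂ ) = atan2(-0.006645, 0.545746) = -0.012176 rad = -0.698°.
λ₂ = 159.117° + -0.698° = 158.419°.

latitude -42.363°, longitude 158.419°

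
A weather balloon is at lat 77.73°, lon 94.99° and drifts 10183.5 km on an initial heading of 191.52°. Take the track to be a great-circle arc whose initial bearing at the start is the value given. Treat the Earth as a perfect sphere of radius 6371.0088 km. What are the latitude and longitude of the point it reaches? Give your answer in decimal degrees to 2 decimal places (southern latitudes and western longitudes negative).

latitude -13.60°, longitude 83.14°

δ = 10183.5/6371.0088 = 1.598412 rad (91.5823°).
Start latitude φ₁ = 1.356644 rad; initial bearing θ = 3.342655 rad.
sin φ₂ = sin φ₁ cos δ + cos φ₁ sin δ cos θ = (0.977157)(-0.027613) + (0.212519)(0.999619)(-0.979855) = -0.235140
φ₂ = asin(-0.235140) = -0.237363 rad = -13.60°.
For the longitude increment, Δλ = atan2( sin θ sin δ cos φ₁, cos δ − sin φ₁ sin φ₂ ) = atan2(-0.042426, 0.202156) = -11.85°.
λ₂ = λ₁ + Δλ = 83.14°.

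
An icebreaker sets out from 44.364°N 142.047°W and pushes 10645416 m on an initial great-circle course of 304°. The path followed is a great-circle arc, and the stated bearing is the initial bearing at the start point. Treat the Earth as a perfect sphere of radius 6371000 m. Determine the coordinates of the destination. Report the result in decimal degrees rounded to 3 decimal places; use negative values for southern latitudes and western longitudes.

Angular distance δ = d/R = 10645416 / 6371000 = 1.670918 rad.
Start latitude φ₁ = 0.774298 rad; initial bearing θ = 5.305801 rad.
Applying the spherical law of cosines for sides, sin φ₂ = sin φ₁ cos δ + cos φ₁ sin δ cos θ = 0.327882, so φ₂ = 19.140°.
For the longitude increment, Δλ = atan2( sin θ sin δ cos φ₁, cos δ − sin φ₁ sin φ₂ ) = atan2(-0.589721, -0.329214) = -119.173°.
λ₂ = -142.047° + -119.173° = -261.220°, normalized to (−180°, 180°] → 98.780°.

latitude 19.140°, longitude 98.780°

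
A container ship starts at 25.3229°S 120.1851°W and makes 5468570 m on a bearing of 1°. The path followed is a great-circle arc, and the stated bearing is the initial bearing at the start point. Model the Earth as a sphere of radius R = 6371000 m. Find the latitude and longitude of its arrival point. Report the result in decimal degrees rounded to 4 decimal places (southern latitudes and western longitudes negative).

The arc subtends δ = 5468570/6371000 = 0.858353 rad at the centre.
Converting: φ₁ = -0.441968 rad, θ = 0.017453 rad.
Destination latitude: φ₂ = arcsin( sin φ₁ cos δ + cos φ₁ sin δ cos θ ) = arcsin(0.404353) = 23.8506°.
For the longitude increment, Δλ = atan2( sin θ sin δ cos φ₁, cos δ − sin φ₁ sin φ₂ ) = atan2(0.011938, 0.826634) = 0.8274°.
λ₂ = -120.1851° + 0.8274° = -119.3577°.

latitude 23.8506°, longitude -119.3577°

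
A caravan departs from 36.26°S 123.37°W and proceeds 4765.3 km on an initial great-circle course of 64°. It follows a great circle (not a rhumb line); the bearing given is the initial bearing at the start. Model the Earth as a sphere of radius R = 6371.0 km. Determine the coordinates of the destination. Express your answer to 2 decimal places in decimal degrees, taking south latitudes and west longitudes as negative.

The arc subtends δ = 4765.3/6371 = 0.747967 rad at the centre.
Converting: φ₁ = -0.632856 rad, θ = 1.117011 rad.
Applying the spherical law of cosines for sides, sin φ₂ = sin φ₁ cos δ + cos φ₁ sin δ cos θ = -0.193159, so φ₂ = -11.14°.
For the longitude increment, Δλ = atan2( sin θ sin δ cos φ₁, cos δ − sin φ₁ sin φ₂ ) = atan2(0.492928, 0.618829) = 38.54°.
λ₂ = -123.37° + 38.54° = -84.83°.

latitude -11.14°, longitude -84.83°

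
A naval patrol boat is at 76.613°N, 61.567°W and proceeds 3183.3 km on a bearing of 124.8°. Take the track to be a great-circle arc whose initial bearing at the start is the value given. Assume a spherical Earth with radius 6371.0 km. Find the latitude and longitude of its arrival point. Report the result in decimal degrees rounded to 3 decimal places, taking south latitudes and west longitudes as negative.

δ = 3183.3/6371 = 0.499655 rad (28.6281°).
With φ₁ = 76.613° = 1.337149 rad and θ = 124.8° = 2.178171 rad:
sin φ₂ = sin φ₁ cos δ + cos φ₁ sin δ cos θ = (0.972828)(0.877748) + (0.231527)(0.479122)(-0.570714) = 0.790589
φ₂ = asin(0.790589) = 0.911770 rad = 52.241°.
Δλ = atan2( sin θ sin δ cos φ₁ , cos δ − sin φ₁ sin φ₂ ) = atan2(0.091090, 0.108641) = 0.697752 rad = 39.978°.
Hence λ₂ = -61.567° + 39.978° = -21.589°.

latitude 52.241°, longitude -21.589°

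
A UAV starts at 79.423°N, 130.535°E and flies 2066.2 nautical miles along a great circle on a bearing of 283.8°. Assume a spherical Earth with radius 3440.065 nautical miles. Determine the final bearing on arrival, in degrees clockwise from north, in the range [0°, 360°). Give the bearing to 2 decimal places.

final bearing 198.94°

δ = 2066.2/3440.065 = 0.600628 rad (34.4135°).
With φ₁ = 79.423° = 1.386193 rad and θ = 283.8° = 4.953244 rad:
Destination latitude: φ₂ = arcsin( sin φ₁ cos δ + cos φ₁ sin δ cos θ ) = arcsin(0.835709) = 56.690°.
Then Δλ = atan2(-0.100745, 0.003471) = -1.536353 rad, from sin θ sin δ cos φ₁ over cos δ − sin φ₁ sin φ₂.
λ₂ = 130.535° + -88.027° = 42.508°.
The forward bearing on arrival equals the back-azimuth from the destination plus 180°.
Back-azimuth from P₂ (56.69°, 42.51°) to P₁ (79.42°, 130.53°), with Δλ' = λ₁ − λ₂ = 88.03°: atan2( sin Δλ' cos φ₁ , cos φ₂ sin φ₁ − sin φ₂ cos φ₁ cos Δλ' ) = 18.94°.
Final bearing = (18.94° + 180°) mod 360° = 198.94°.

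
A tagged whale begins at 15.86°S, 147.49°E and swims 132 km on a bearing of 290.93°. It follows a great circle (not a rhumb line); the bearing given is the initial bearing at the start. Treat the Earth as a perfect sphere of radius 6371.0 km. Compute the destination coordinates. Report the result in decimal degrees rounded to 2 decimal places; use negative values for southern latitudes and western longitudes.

latitude -15.43°, longitude 146.34°

Central angle δ = d/R = 0.020719 rad.
Converting: φ₁ = -0.276809 rad, θ = 5.077686 rad.
sin φ₂ = sin φ₁ cos δ + cos φ₁ sin δ cos θ = (-0.273288)(0.999785) + (0.961932)(0.020717)(0.357227) = -0.266110
φ₂ = asin(-0.266110) = -0.269355 rad = -15.43°.
Δλ = atan2( sin θ sin δ cos φ₁ , cos δ − sin φ₁ sin φ₂ ) = atan2(-0.018614, 0.927061) = -0.020076 rad = -1.15°.
λ₂ = λ₁ + Δλ = 146.34°.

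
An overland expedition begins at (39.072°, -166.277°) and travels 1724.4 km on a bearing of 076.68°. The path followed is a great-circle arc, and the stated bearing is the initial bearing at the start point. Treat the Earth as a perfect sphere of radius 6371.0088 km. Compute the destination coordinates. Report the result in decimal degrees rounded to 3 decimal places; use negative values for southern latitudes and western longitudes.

Central angle δ = d/R = 0.270664 rad.
Start latitude φ₁ = 0.681935 rad; initial bearing θ = 1.338318 rad.
Destination latitude: φ₂ = arcsin( sin φ₁ cos δ + cos φ₁ sin δ cos θ ) = arcsin(0.655173) = 40.933°.
For the longitude increment, Δλ = atan2( sin θ sin δ cos φ₁, cos δ − sin φ₁ sin φ₂ ) = atan2(0.201991, 0.550641) = 20.144°.
Hence λ₂ = -166.277° + 20.144° = -146.133°.

latitude 40.933°, longitude -146.133°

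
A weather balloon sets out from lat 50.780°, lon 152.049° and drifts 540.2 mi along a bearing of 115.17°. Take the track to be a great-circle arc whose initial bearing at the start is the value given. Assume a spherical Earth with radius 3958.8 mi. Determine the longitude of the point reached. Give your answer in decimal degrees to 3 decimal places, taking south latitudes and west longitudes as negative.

longitude 162.442°

Angular distance δ = d/R = 540.2 / 3958.8 = 0.136455 rad.
Converting: φ₁ = 0.886278 rad, θ = 2.010096 rad.
sin φ₂ = sin φ₁ cos δ + cos φ₁ sin δ cos θ = (0.774724)(0.990704) + (0.632300)(0.136032)(-0.425305) = 0.730940
φ₂ = asin(0.730940) = 0.819699 rad = 46.965°.
For the longitude increment, Δλ = atan2( sin θ sin δ cos φ₁, cos δ − sin φ₁ sin φ₂ ) = atan2(0.077846, 0.424427) = 10.393°.
λ₂ = λ₁ + Δλ = 162.442°.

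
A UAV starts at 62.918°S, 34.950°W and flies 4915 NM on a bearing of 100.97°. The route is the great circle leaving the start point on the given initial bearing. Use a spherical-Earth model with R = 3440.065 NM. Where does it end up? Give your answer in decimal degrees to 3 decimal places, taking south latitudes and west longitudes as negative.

latitude -12.228°, longitude 61.116°

Central angle δ = d/R = 1.428752 rad.
Converting: φ₁ = -1.098126 rad, θ = 1.762259 rad.
sin φ₂ = sin φ₁ cos δ + cos φ₁ sin δ cos θ = (-0.890356)(0.141567) + (0.455265)(0.989929)(-0.190295) = -0.211807
φ₂ = asin(-0.211807) = -0.213424 rad = -12.228°.
Δλ = atan2( sin θ sin δ cos φ₁ , cos δ − sin φ₁ sin φ₂ ) = atan2(0.442445, -0.047017) = 1.676665 rad = 96.066°.
λ₂ = -34.950° + 96.066° = 61.116°.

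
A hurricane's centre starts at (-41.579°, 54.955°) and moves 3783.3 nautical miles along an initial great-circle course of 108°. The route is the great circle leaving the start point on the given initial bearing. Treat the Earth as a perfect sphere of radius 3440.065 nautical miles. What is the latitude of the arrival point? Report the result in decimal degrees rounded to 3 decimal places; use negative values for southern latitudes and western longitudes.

latitude -30.474°

Angular distance δ = d/R = 3783.3 / 3440.065 = 1.099776 rad.
With φ₁ = -41.579° = -0.725690 rad and θ = 108° = 1.884956 rad:
sin φ₂ = sin φ₁ cos δ + cos φ₁ sin δ cos θ = (-0.663652)(0.453796) + (0.748041)(0.891106)(-0.309017) = -0.507148
φ₂ = asin(-0.507148) = -0.531873 rad = -30.474°.
Then Δλ = atan2(0.633959, 0.117226) = 1.387951 rad, from sin θ sin δ cos φ₁ over cos δ − sin φ₁ sin φ₂.
λ₂ = λ₁ + Δλ = 134.479°.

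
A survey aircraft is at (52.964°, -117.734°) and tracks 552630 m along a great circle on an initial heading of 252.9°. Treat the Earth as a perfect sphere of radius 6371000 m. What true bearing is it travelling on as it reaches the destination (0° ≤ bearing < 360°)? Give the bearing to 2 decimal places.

Central angle δ = d/R = 0.086741 rad.
With φ₁ = 52.964° = 0.924396 rad and θ = 252.9° = 4.413938 rad:
Applying the spherical law of cosines for sides, sin φ₂ = sin φ₁ cos δ + cos φ₁ sin δ cos θ = 0.779913, so φ₂ = 51.253°.
Then Δλ = atan2(-0.049874, 0.373669) = -0.132686 rad, from sin θ sin δ cos φ₁ over cos δ − sin φ₁ sin φ₂.
λ₂ = -117.734° + -7.602° = -125.336°.
The forward bearing on arrival equals the back-azimuth from the destination plus 180°.
Back-azimuth from P₂ (51.25°, -125.34°) to P₁ (52.96°, -117.73°), with Δλ' = λ₁ − λ₂ = 7.60°: atan2( sin Δλ' cos φ₁ , cos φ₂ sin φ₁ − sin φ₂ cos φ₁ cos Δλ' ) = 66.90°.
Final bearing = (66.90° + 180°) mod 360° = 246.90°.

final bearing 246.90°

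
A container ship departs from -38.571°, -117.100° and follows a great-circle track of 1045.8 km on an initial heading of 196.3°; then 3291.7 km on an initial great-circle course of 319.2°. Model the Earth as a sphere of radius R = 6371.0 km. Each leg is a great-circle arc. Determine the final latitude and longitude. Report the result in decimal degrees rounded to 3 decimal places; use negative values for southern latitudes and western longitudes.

Apply the spherical direct solution leg by leg, carrying full precision between legs.
Leg 1: from (-38.571°, -117.100°), δ = 1045.8/6371 = 0.164150 rad, θ = 196.3° → φ = -47.538°, λ = -120.996°.
Leg 2: from (-47.538°, -120.996°), δ = 3291.7/6371 = 0.516669 rad, θ = 319.2° → φ = -22.891°, λ = -141.506°.

latitude -22.891°, longitude -141.506°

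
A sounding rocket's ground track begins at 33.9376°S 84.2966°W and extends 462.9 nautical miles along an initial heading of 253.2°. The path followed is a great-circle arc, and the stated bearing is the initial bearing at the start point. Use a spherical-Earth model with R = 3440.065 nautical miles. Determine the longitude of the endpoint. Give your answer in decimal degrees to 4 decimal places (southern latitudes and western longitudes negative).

Central angle δ = d/R = 0.134561 rad.
With φ₁ = -33.9376° = -0.592323 rad and θ = 253.2° = 4.419174 rad:
sin φ₂ = sin φ₁ cos δ + cos φ₁ sin δ cos θ = (-0.558290)(0.990960) + (0.829646)(0.134156)(-0.289032) = -0.585413
φ₂ = asin(-0.585413) = -0.625389 rad = -35.8321°.
Then Δλ = atan2(-0.106551, 0.664130) = -0.159082 rad, from sin θ sin δ cos φ₁ over cos δ − sin φ₁ sin φ₂.
Hence λ₂ = -84.2966° + -9.1147° = -93.4113°.

longitude -93.4113°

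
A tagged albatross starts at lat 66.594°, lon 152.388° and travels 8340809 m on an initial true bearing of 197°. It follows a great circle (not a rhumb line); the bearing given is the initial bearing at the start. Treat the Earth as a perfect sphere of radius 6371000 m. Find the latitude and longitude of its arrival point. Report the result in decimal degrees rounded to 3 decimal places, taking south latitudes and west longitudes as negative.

The arc subtends δ = 8340809/6371000 = 1.309184 rad at the centre.
Start latitude φ₁ = 1.162285 rad; initial bearing θ = 3.438299 rad.
sin φ₂ = sin φ₁ cos δ + cos φ₁ sin δ cos θ = (0.917713)(0.258639) + (0.397244)(0.965974)(-0.956305) = -0.129604
φ₂ = asin(-0.129604) = -0.129970 rad = -7.447°.
Δλ = atan2( sin θ sin δ cos φ₁ , cos δ − sin φ₁ sin φ₂ ) = atan2(-0.112191, 0.377578) = -0.288825 rad = -16.548°.
λ₂ = 152.388° + -16.548° = 135.840°.

latitude -7.447°, longitude 135.840°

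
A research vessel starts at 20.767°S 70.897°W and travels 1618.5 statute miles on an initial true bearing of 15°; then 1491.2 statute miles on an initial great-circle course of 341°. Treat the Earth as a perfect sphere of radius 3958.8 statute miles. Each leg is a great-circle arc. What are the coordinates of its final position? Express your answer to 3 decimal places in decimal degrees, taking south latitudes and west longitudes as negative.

latitude 22.268°, longitude -72.423°

Apply the spherical direct solution leg by leg, carrying full precision between legs.
Leg 1: from (-20.767°, -70.897°), δ = 1618.5/3958.8 = 0.408836 rad, θ = 15° → φ = 1.931°, λ = -64.988°.
Leg 2: from (1.931°, -64.988°), δ = 1491.2/3958.8 = 0.376680 rad, θ = 341° → φ = 22.268°, λ = -72.423°.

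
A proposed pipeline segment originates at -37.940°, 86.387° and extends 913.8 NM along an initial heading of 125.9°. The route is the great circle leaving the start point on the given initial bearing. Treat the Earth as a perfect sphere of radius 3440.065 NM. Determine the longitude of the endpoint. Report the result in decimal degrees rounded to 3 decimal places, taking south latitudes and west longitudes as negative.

longitude 104.087°

Central angle δ = d/R = 0.265635 rad.
Converting: φ₁ = -0.662178 rad, θ = 2.197370 rad.
Destination latitude: φ₂ = arcsin( sin φ₁ cos δ + cos φ₁ sin δ cos θ ) = arcsin(-0.714673) = -45.616°.
Then Δλ = atan2(0.167710, 0.525519) = 0.308916 rad, from sin θ sin δ cos φ₁ over cos δ − sin φ₁ sin φ₂.
λ₂ = λ₁ + Δλ = 104.087°.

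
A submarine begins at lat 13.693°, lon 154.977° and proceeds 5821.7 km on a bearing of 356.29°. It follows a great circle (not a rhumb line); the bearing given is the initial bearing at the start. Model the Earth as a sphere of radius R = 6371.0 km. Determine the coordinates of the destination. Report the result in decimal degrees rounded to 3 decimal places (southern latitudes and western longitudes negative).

Angular distance δ = d/R = 5821.7 / 6371 = 0.913781 rad.
Converting: φ₁ = 0.238988 rad, θ = 6.218434 rad.
Applying the spherical law of cosines for sides, sin φ₂ = sin φ₁ cos δ + cos φ₁ sin δ cos θ = 0.912279, so φ₂ = 65.822°.
Then Δλ = atan2(-0.049780, 0.394802) = -0.125426 rad, from sin θ sin δ cos φ₁ over cos δ − sin φ₁ sin φ₂.
λ₂ = λ₁ + Δλ = 147.791°.

latitude 65.822°, longitude 147.791°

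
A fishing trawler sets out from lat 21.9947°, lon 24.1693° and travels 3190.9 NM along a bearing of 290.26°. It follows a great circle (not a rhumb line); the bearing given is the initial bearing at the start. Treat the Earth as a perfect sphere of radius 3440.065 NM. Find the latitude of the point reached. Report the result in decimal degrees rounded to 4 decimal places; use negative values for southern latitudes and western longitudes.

latitude 28.7864°

The arc subtends δ = 3190.9/3440.065 = 0.927570 rad at the centre.
With φ₁ = 21.9947° = 0.383880 rad and θ = 290.26° = 5.065993 rad:
Applying the spherical law of cosines for sides, sin φ₂ = sin φ₁ cos δ + cos φ₁ sin δ cos θ = 0.481545, so φ₂ = 28.7864°.
Then Δλ = atan2(-0.696025, 0.419432) = -1.028460 rad, from sin θ sin δ cos φ₁ over cos δ − sin φ₁ sin φ₂.
Hence λ₂ = 24.1693° + -58.9264° = -34.7571°.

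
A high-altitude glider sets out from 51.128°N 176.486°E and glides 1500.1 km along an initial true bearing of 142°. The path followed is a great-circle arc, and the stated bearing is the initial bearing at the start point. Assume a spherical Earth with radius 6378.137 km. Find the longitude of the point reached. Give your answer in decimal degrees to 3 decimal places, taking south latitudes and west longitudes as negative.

longitude -172.731°

The arc subtends δ = 1500.1/6378.137 = 0.235194 rad at the centre.
Converting: φ₁ = 0.892352 rad, θ = 2.478368 rad.
Destination latitude: φ₂ = arcsin( sin φ₁ cos δ + cos φ₁ sin δ cos θ ) = arcsin(0.641872) = 39.932°.
Δλ = atan2( sin θ sin δ cos φ₁ , cos δ − sin φ₁ sin φ₂ ) = atan2(0.090038, 0.472740) = 0.188207 rad = 10.783°.
λ₂ = 176.486° + 10.783° = 187.269°, normalized to (−180°, 180°] → -172.731°.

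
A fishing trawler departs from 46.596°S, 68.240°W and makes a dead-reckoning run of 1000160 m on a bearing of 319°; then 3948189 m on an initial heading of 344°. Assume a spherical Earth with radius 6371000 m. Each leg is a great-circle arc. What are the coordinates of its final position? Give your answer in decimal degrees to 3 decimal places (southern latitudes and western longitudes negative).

Apply the spherical direct solution leg by leg, carrying full precision between legs.
Leg 1: from (-46.596°, -68.240°), δ = 1000160/6371000 = 0.156986 rad, θ = 319° → φ = -39.532°, λ = -75.882°.
Leg 2: from (-39.532°, -75.882°), δ = 3948189/6371000 = 0.619713 rad, θ = 344° → φ = -5.023°, λ = -85.130°.

latitude -5.023°, longitude -85.130°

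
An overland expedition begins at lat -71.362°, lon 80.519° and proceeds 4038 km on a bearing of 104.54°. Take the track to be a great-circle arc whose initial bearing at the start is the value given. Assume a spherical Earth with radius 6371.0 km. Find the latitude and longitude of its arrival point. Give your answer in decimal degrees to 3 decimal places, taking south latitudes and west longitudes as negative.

latitude -54.197°, longitude 159.019°

The arc subtends δ = 4038/6371 = 0.633809 rad at the centre.
Converting: φ₁ = -1.245502 rad, θ = 1.824567 rad.
Destination latitude: φ₂ = arcsin( sin φ₁ cos δ + cos φ₁ sin δ cos θ ) = arcsin(-0.811036) = -54.197°.
Δλ = atan2( sin θ sin δ cos φ₁ , cos δ − sin φ₁ sin φ₂ ) = atan2(0.183204, 0.037275) = 1.370076 rad = 78.500°.
λ₂ = λ₁ + Δλ = 159.019°.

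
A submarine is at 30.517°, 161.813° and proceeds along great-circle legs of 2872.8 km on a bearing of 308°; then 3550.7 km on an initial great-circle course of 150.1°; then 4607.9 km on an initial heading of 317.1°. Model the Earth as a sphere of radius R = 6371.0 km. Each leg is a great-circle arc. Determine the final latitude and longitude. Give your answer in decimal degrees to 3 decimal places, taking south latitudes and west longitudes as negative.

Apply the spherical direct solution leg by leg, carrying full precision between legs.
Leg 1: from (30.517°, 161.813°), δ = 2872.8/6371 = 0.450918 rad, θ = 308° → φ = 43.486°, λ = 133.564°.
Leg 2: from (43.486°, 133.564°), δ = 3550.7/6371 = 0.557322 rad, θ = 150.1° → φ = 14.558°, λ = 149.371°.
Leg 3: from (14.558°, 149.371°), δ = 4607.9/6371 = 0.723262 rad, θ = 317.1° → φ = 41.124°, λ = 112.639°.

latitude 41.124°, longitude 112.639°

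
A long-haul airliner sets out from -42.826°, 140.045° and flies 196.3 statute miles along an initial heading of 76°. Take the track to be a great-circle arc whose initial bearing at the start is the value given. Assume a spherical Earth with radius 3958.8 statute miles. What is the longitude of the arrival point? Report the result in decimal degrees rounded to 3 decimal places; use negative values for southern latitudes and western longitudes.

δ = 196.3/3958.8 = 0.049586 rad (2.8411°).
Start latitude φ₁ = -0.747455 rad; initial bearing θ = 1.326450 rad.
Destination latitude: φ₂ = arcsin( sin φ₁ cos δ + cos φ₁ sin δ cos θ ) = arcsin(-0.670144) = -42.078°.
For the longitude increment, Δλ = atan2( sin θ sin δ cos φ₁, cos δ − sin φ₁ sin φ₂ ) = atan2(0.035273, 0.543224) = 3.715°.
λ₂ = 140.045° + 3.715° = 143.760°.

longitude 143.760°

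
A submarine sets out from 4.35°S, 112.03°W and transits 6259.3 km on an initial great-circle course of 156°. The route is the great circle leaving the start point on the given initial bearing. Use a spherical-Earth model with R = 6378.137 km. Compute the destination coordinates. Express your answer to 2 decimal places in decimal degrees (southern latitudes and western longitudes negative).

Central angle δ = d/R = 0.981368 rad.
Start latitude φ₁ = -0.075922 rad; initial bearing θ = 2.722714 rad.
Destination latitude: φ₂ = arcsin( sin φ₁ cos δ + cos φ₁ sin δ cos θ ) = arcsin(-0.799368) = -53.07°.
Then Δλ = atan2(0.337129, 0.495255) = 0.597668 rad, from sin θ sin δ cos φ₁ over cos δ − sin φ₁ sin φ₂.
λ₂ = λ₁ + Δλ = -77.79°.

latitude -53.07°, longitude -77.79°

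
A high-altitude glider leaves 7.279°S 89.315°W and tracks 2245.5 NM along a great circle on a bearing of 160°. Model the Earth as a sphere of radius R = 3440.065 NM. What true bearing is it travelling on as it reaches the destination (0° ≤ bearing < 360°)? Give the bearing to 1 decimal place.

The arc subtends δ = 2245.5/3440.065 = 0.652749 rad at the centre.
With φ₁ = -7.279° = -0.127043 rad and θ = 160° = 2.792527 rad:
Destination latitude: φ₂ = arcsin( sin φ₁ cos δ + cos φ₁ sin δ cos θ ) = arcsin(-0.666798) = -41.820°.
Then Δλ = atan2(0.206060, 0.709933) = 0.282490 rad, from sin θ sin δ cos φ₁ over cos δ − sin φ₁ sin φ₂.
λ₂ = λ₁ + Δλ = -73.130°.
The forward bearing on arrival equals the back-azimuth from the destination plus 180°.
Back-azimuth from P₂ (-41.8°, -73.1°) to P₁ (-7.3°, -89.3°), with Δλ' = λ₁ − λ₂ = -16.2°: atan2( sin Δλ' cos φ₁ , cos φ₂ sin φ₁ − sin φ₂ cos φ₁ cos Δλ' ) = 332.9°.
Final bearing = (332.9° + 180°) mod 360° = 152.9°.

final bearing 152.9°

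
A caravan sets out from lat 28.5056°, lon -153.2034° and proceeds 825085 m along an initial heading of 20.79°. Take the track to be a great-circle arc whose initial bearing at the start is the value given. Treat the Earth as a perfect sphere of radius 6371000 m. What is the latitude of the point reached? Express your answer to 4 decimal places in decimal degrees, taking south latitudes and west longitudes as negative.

latitude 35.4046°

Central angle δ = d/R = 0.129506 rad.
With φ₁ = 28.5056° = 0.497517 rad and θ = 20.79° = 0.362854 rad:
Destination latitude: φ₂ = arcsin( sin φ₁ cos δ + cos φ₁ sin δ cos θ ) = arcsin(0.579347) = 35.4046°.
Δλ = atan2( sin θ sin δ cos φ₁ , cos δ − sin φ₁ sin φ₂ ) = atan2(0.040282, 0.715135) = 0.056268 rad = 3.2239°.
λ₂ = -153.2034° + 3.2239° = -149.9795°.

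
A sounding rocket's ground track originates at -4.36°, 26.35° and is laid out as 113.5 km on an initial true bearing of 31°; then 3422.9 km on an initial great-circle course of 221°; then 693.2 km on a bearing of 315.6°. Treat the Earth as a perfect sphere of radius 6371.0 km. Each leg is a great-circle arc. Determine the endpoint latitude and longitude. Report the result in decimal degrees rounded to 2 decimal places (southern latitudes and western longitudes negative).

latitude -21.43°, longitude 0.27°

Apply the spherical direct solution leg by leg, carrying full precision between legs.
Leg 1: from (-4.36°, 26.35°), δ = 113.5/6371 = 0.017815 rad, θ = 31° → φ = -3.48°, λ = 26.88°.
Leg 2: from (-3.48°, 26.88°), δ = 3422.9/6371 = 0.537263 rad, θ = 221° → φ = -25.96°, λ = 4.95°.
Leg 3: from (-25.96°, 4.95°), δ = 693.2/6371 = 0.108806 rad, θ = 315.6° → φ = -21.43°, λ = 0.27°.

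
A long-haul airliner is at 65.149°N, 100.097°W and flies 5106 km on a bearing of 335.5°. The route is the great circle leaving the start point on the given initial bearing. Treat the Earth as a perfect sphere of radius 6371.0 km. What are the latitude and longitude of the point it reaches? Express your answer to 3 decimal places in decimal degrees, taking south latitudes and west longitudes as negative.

The arc subtends δ = 5106/6371 = 0.801444 rad at the centre.
With φ₁ = 65.149° = 1.137065 rad and θ = 335.5° = 5.855580 rad:
sin φ₂ = sin φ₁ cos δ + cos φ₁ sin δ cos θ = (0.907404)(0.695670) + (0.420260)(0.718361)(0.909961) = 0.905970
φ₂ = asin(0.905970) = 1.133665 rad = 64.954°.
For the longitude increment, Δλ = atan2( sin θ sin δ cos φ₁, cos δ − sin φ₁ sin φ₂ ) = atan2(-0.125195, -0.126410) = -135.277°.
λ₂ = -100.097° + -135.277° = -235.374°, normalized to (−180°, 180°] → 124.626°.

latitude 64.954°, longitude 124.626°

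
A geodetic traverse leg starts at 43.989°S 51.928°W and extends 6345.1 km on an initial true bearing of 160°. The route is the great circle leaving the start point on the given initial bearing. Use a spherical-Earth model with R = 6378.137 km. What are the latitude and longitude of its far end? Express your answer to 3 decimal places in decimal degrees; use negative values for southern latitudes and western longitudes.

Central angle δ = d/R = 0.994820 rad.
Start latitude φ₁ = -0.767753 rad; initial bearing θ = 2.792527 rad.
sin φ₂ = sin φ₁ cos δ + cos φ₁ sin δ cos θ = (-0.694520)(0.544654) + (0.719473)(0.838661)(-0.939693) = -0.945278
φ₂ = asin(-0.945278) = -1.238446 rad = -70.958°.
For the longitude increment, Δλ = atan2( sin θ sin δ cos φ₁, cos δ − sin φ₁ sin φ₂ ) = atan2(0.206373, -0.111861) = 118.459°.
λ₂ = -51.928° + 118.459° = 66.531°.

latitude -70.958°, longitude 66.531°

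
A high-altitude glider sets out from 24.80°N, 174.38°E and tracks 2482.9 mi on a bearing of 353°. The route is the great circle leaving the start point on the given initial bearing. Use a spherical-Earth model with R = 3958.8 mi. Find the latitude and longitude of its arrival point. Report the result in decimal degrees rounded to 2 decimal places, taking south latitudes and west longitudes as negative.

δ = 2482.9/3958.8 = 0.627185 rad (35.9351°).
Start latitude φ₁ = 0.432842 rad; initial bearing θ = 6.161012 rad.
Destination latitude: φ₂ = arcsin( sin φ₁ cos δ + cos φ₁ sin δ cos θ ) = arcsin(0.868398) = 60.27°.
Δλ = atan2( sin θ sin δ cos φ₁ , cos δ − sin φ₁ sin φ₂ ) = atan2(-0.064925, 0.445432) = -0.144739 rad = -8.29°.
λ₂ = 174.38° + -8.29° = 166.09°.

latitude 60.27°, longitude 166.09°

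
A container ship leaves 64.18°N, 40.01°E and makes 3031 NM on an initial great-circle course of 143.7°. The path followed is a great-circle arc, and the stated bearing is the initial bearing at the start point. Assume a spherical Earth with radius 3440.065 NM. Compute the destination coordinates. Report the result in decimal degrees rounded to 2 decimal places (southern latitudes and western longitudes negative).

latitude 17.58°, longitude 68.63°

Angular distance δ = d/R = 3031 / 3440.065 = 0.881088 rad.
With φ₁ = 64.18° = 1.120152 rad and θ = 143.7° = 2.508038 rad:
Destination latitude: φ₂ = arcsin( sin φ₁ cos δ + cos φ₁ sin δ cos θ ) = arcsin(0.302000) = 17.58°.
Δλ = atan2( sin θ sin δ cos φ₁ , cos δ − sin φ₁ sin φ₂ ) = atan2(0.198913, 0.364461) = 0.499591 rad = 28.62°.
λ₂ = 40.01° + 28.62° = 68.63°.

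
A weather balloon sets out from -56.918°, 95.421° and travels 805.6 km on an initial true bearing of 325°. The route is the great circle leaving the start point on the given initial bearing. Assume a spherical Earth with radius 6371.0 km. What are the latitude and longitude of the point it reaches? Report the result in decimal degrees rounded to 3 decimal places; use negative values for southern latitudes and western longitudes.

The arc subtends δ = 805.6/6371 = 0.126448 rad at the centre.
Converting: φ₁ = -0.993407 rad, θ = 5.672320 rad.
Applying the spherical law of cosines for sides, sin φ₂ = sin φ₁ cos δ + cos φ₁ sin δ cos θ = -0.774813, so φ₂ = -50.788°.
Then Δλ = atan2(-0.039483, 0.342808) = -0.114670 rad, from sin θ sin δ cos φ₁ over cos δ − sin φ₁ sin φ₂.
λ₂ = 95.421° + -6.570° = 88.851°.

latitude -50.788°, longitude 88.851°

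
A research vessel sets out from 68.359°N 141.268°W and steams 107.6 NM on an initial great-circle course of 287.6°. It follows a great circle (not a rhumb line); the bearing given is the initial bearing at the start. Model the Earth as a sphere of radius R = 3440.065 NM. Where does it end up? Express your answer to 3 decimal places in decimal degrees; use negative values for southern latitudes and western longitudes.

δ = 107.6/3440.065 = 0.031278 rad (1.7921°).
Converting: φ₁ = 1.193090 rad, θ = 5.019567 rad.
sin φ₂ = sin φ₁ cos δ + cos φ₁ sin δ cos θ = (0.929513)(0.999511) + (0.368790)(0.031273)(0.302370) = 0.932545
φ₂ = asin(0.932545) = 1.201400 rad = 68.835°.
Δλ = atan2( sin θ sin δ cos φ₁ , cos δ − sin φ₁ sin φ₂ ) = atan2(-0.010993, 0.132698) = -0.082657 rad = -4.736°.
λ₂ = -141.268° + -4.736° = -146.004°.

latitude 68.835°, longitude -146.004°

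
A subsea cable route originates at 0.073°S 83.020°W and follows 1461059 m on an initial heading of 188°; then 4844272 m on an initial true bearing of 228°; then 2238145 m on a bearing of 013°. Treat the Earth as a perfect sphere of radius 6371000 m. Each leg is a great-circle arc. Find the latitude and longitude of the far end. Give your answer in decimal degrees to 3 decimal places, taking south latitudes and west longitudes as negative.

Apply the spherical direct solution leg by leg, carrying full precision between legs.
Leg 1: from (-0.073°, -83.020°), δ = 1461059/6371000 = 0.229330 rad, θ = 188° → φ = -13.082°, λ = -84.881°.
Leg 2: from (-13.082°, -84.881°), δ = 4844272/6371000 = 0.760363 rad, θ = 228° → φ = -37.821°, λ = -125.300°.
Leg 3: from (-37.821°, -125.300°), δ = 2238145/6371000 = 0.351302 rad, θ = 13° → φ = -18.112°, λ = -120.628°.

latitude -18.112°, longitude -120.628°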